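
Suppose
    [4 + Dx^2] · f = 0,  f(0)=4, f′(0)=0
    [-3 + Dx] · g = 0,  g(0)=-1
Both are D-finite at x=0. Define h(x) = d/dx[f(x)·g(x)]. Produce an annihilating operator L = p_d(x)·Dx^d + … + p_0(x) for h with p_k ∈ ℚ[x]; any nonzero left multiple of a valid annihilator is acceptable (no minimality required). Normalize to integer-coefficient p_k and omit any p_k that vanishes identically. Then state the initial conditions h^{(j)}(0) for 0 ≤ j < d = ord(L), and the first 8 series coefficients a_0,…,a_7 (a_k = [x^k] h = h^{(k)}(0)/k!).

f: a_k = 4, 0, -8, 0, 8/3, 0, -16/45, 0, …
g: a_k = -1, -3, -9/2, -9/2, -27/8, -81/40, -81/80, -243/560, …
Sym-product of L_f,L_g gives L₀ (≤ ord 2).
Differentiate: ansatz ord ≤ ord L₀ ⇒ L.
L = 13 - 6·Dx + Dx^2  (order 2).
h: a_k = -12, -20, 18, 238/3, 199/2, 407/6, 1483/60, 239/1260, …
ICs: h(0) = -12, h′(0) = -20.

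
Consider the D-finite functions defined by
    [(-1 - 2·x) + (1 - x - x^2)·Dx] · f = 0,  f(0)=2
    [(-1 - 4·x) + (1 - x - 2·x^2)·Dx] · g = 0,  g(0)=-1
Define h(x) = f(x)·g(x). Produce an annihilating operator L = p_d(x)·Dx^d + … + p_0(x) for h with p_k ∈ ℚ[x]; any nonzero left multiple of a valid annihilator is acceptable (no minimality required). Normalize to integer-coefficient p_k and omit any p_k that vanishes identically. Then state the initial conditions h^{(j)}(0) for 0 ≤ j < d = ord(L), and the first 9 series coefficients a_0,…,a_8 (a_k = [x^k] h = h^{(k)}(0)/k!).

f: a_k = 2, 2, 4, 6, 10, 16, 26, 42, 68, …
g: a_k = -1, -1, -3, -5, -11, -21, -43, -85, -171, …
Product ⇒ symmetric product L₀, ord ≤ 1.
L = (-2 - 4·x + 9·x^2 + 8·x^3) + (1 - 2·x - 2·x^2 + 3·x^3 + 2·x^4)·Dx  (order 1).
h: a_k = -2, -4, -12, -26, -60, -128, -274, -572, -1188, …
ICs: h(0) = -2.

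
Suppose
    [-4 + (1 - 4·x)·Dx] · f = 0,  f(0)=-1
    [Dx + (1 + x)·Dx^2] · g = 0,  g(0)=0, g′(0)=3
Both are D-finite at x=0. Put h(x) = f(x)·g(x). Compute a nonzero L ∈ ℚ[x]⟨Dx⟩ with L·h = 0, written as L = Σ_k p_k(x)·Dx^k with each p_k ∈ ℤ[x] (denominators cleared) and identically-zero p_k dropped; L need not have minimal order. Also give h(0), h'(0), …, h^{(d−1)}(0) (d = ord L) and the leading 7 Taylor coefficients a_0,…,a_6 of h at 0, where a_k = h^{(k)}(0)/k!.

L = 4 + (7 + 12·x)·Dx + (-1 + 3·x + 4·x^2)·Dx^2  (order 2).
h: a_k = 0, -3, -21/2, -43, -685/4, -3428/5, -27419/10, …
ICs: h(0) = 0, h′(0) = -3.

f: a_k = -1, -4, -16, -64, -256, -1024, -4096, …
g: a_k = 0, 3, -3/2, 1, -3/4, 3/5, -1/2, …
L₀ := L_f ⊗_s L_g (sym. prod.), ord ≤ 2.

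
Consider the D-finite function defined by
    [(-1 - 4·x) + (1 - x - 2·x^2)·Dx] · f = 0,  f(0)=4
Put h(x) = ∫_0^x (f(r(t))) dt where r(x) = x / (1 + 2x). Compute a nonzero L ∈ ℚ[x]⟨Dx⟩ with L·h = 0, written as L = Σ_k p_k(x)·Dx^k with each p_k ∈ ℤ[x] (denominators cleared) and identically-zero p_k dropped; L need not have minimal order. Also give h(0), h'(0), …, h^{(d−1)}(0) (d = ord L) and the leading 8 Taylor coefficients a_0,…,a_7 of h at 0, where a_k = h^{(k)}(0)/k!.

L = (-1 - 6·x)·Dx + (1 + 5·x + 6·x^2)·Dx^2  (order 2).
h: a_k = 0, 4, 2, 4/3, -3, 36/5, -18, 324/7, …
ICs: h(0) = 0, h′(0) = 4.

f: a_k = 4, 4, 12, 20, 44, 84, 172, 340, …
L₀ from L_f via x↦r, Dx↦r'^{-1}Dx.
h=∫₀ˣh₀: take L = L₀·Dx.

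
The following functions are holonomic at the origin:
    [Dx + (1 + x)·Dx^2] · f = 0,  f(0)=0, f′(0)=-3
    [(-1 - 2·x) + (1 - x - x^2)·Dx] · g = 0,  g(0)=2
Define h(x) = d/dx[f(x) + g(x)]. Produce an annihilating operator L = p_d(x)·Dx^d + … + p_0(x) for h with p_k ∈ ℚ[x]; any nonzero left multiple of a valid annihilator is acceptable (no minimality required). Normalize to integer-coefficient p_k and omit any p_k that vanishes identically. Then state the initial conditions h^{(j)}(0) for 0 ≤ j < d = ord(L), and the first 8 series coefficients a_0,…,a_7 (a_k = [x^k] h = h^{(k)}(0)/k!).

f: a_k = 0, -3, 3/2, -1, 3/4, -3/5, 1/2, -3/7, …
g: a_k = 2, 2, 4, 6, 10, 16, 26, 42, …
Sum ⇒ L₀ = lclm(L_f,L_g) in ℚ(x)⟨Dx⟩.
h=h₀': d/dx-closure on L₀ ⇒ L.
L = (-26 - 70·x - 76·x^2 - 36·x^3 - 12·x^4) + (-16 - 84·x - 160·x^2 - 144·x^3 - 74·x^4 - 20·x^5)·Dx + (5 + 11·x - x^2 - 23·x^3 - 29·x^4 - 17·x^5 - 4·x^6)·Dx^2  (order 2).
h: a_k = -1, 11, 15, 43, 77, 159, 291, 547, …
ICs: h(0) = -1, h′(0) = 11.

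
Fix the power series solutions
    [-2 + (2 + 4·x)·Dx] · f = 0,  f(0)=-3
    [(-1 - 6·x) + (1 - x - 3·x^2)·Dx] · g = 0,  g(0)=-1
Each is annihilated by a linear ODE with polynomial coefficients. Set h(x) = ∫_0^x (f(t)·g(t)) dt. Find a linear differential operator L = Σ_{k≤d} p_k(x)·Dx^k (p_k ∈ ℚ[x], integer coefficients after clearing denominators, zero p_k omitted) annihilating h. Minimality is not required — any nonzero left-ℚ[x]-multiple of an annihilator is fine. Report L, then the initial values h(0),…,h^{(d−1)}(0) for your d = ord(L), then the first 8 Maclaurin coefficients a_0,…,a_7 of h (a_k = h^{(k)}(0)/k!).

L = (2 + 7·x + 9·x^2)·Dx + (-1 - x + 5·x^2 + 6·x^3)·Dx^2  (order 2).
h: a_k = 0, 3, 3, 9/2, 33/4, 573/40, 231/8, 6147/112, …
ICs: h(0) = 0, h′(0) = 3.

f: a_k = -3, -3, 3/2, -3/2, 15/8, -21/8, 63/16, -99/16, …
g: a_k = -1, -1, -4, -7, -19, -40, -97, -217, …
Sym-product of L_f,L_g gives L₀ (≤ ord 1).
Integrate: L := L₀·Dx.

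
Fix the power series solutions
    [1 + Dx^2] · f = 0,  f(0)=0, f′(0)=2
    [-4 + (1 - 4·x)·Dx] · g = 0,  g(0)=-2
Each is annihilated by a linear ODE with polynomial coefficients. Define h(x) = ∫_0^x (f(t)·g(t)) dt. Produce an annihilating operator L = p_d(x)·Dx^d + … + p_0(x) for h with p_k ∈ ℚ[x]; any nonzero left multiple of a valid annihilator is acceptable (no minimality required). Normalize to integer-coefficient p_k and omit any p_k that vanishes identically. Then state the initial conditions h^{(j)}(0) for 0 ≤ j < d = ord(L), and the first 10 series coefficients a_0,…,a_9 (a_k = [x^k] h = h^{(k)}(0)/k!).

L = (-1 + 4·x)·Dx + 8·Dx^2 + (-1 + 4·x)·Dx^3  (order 3).
h: a_k = 0, 0, -2, -16/3, -95/6, -152/3, -30401/180, -8686/15, -20429471/10080, -20429471/2835, …
ICs: h(0) = 0, h′(0) = 0, h′′(0) = -4.

f: a_k = 0, 2, 0, -1/3, 0, 1/60, 0, -1/2520, 0, 1/181440, …
g: a_k = -2, -8, -32, -128, -512, -2048, -8192, -32768, -131072, -524288, …
Product ⇒ symmetric product L₀, ord ≤ 2.
Integrate: L := L₀·Dx.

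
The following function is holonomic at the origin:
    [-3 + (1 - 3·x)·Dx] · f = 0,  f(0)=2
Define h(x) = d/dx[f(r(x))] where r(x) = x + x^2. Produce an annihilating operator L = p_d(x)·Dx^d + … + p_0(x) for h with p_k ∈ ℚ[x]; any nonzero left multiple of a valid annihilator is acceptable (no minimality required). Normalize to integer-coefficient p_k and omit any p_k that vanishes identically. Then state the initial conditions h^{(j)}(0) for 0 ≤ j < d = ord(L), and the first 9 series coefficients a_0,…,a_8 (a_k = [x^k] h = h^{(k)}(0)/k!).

f: a_k = 2, 6, 18, 54, 162, 486, 1458, 4374, 13122, …
Change of var in L_f (x↦r) gives L₀.
h=h₀': d/dx-closure on L₀ ⇒ L.
L = (8 + 18·x + 18·x^2) + (-1 + x + 9·x^2 + 6·x^3)·Dx  (order 1).
h: a_k = 6, 48, 270, 1368, 6480, 29484, 130410, 565056, 2410074, …
ICs: h(0) = 6.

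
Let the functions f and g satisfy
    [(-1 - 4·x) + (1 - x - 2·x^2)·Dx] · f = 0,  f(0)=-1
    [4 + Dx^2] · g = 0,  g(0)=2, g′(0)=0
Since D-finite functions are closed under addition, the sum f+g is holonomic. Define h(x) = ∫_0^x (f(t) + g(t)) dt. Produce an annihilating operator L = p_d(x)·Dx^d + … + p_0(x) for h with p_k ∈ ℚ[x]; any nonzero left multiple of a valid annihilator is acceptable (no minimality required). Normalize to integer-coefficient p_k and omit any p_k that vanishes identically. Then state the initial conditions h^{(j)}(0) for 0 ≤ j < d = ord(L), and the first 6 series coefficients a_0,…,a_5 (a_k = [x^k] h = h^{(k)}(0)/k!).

f: a_k = -1, -1, -3, -5, -11, -21, …
g: a_k = 2, 0, -4, 0, 4/3, 0, …
Weyl lclm of L_f,L_g ⇒ L₀ (ord ≤ 3).
h=∫h₀ ⇒ L = L₀·Dx.
L = (68 + 304·x + 200·x^2 + 320·x^3 + 160·x^4 + 128·x^5)·Dx + (-20 + 12·x + 24·x^2 + 8·x^3 + 48·x^4 + 96·x^5 + 64·x^6)·Dx^2 + (17 + 76·x + 50·x^2 + 80·x^3 + 40·x^4 + 32·x^5)·Dx^3 + (-5 + 3·x + 6·x^2 + 2·x^3 + 12·x^4 + 24·x^5 + 16·x^6)·Dx^4  (order 4).
h: a_k = 0, 1, -1/2, -7/3, -5/4, -29/15, …
ICs: h(0) = 0, h′(0) = 1, h′′(0) = -1, h′′′(0) = -14.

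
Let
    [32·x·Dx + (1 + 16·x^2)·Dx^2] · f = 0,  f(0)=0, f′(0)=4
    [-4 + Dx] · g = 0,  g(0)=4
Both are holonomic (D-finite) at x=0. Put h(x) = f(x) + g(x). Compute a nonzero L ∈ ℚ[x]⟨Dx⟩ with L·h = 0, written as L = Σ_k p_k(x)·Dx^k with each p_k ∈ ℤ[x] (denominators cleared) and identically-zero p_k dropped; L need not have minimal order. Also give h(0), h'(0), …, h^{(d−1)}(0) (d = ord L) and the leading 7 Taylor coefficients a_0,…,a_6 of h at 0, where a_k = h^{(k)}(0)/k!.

f: a_k = 0, 4, 0, -64/3, 0, 1024/5, 0, …
g: a_k = 4, 16, 32, 128/3, 128/3, 512/15, 1024/45, …
L₀ := lclm(L_f,L_g); ord L₀ ≤ 2+1.
L = (32 - 256·x - 512·x^2)·Dx + (-12 + 48·x + 64·x^2 - 256·x^3)·Dx^2 + (1 + 4·x + 16·x^2 + 64·x^3)·Dx^3  (order 3).
h: a_k = 4, 20, 32, 64/3, 128/3, 3584/15, 1024/45, …
ICs: h(0) = 4, h′(0) = 20, h′′(0) = 64.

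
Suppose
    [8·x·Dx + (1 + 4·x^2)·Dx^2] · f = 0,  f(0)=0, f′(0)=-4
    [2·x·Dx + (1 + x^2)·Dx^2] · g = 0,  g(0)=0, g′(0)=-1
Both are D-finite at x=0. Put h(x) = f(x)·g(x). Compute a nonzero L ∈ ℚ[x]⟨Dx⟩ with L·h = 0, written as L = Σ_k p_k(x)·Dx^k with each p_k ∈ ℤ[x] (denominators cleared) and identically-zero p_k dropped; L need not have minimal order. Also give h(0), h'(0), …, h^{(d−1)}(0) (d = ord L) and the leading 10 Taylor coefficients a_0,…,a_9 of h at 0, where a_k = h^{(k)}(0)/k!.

L = (-96·x - 800·x^3 - 1024·x^5 + 640·x^7 + 1536·x^9)·Dx + (-20 - 412·x^2 - 1440·x^4 - 896·x^6 + 2240·x^8 + 2304·x^10)·Dx^2 + (-40·x - 280·x^3 - 480·x^5 + 272·x^7 + 1280·x^9 + 768·x^11)·Dx^3 + (-1 - 10·x^2 - 29·x^4 + 116·x^8 + 160·x^10 + 64·x^12)·Dx^4  (order 4).
h: a_k = 0, 0, 4, 0, -20/3, 0, 692/45, 0, -892/21, 0, …
ICs: h(0) = 0, h′(0) = 0, h′′(0) = 8, h′′′(0) = 0.

f: a_k = 0, -4, 0, 16/3, 0, -64/5, 0, 256/7, 0, -1024/9, …
g: a_k = 0, -1, 0, 1/3, 0, -1/5, 0, 1/7, 0, -1/9, …
Sym-product of L_f,L_g gives L₀ (≤ ord 4).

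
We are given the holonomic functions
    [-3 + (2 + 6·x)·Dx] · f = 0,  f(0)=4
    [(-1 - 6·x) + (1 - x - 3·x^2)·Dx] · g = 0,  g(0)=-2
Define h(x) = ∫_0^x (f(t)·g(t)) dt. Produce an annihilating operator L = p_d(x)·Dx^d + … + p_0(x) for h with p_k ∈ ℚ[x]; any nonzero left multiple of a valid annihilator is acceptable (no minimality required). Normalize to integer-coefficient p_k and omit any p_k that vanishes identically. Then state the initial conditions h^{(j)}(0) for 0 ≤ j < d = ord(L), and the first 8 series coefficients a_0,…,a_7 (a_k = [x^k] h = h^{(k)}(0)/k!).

L = (5 + 15·x + 27·x^2)·Dx + (-2 - 4·x + 12·x^2 + 18·x^3)·Dx^2  (order 2).
h: a_k = 0, -8, -10, -35/3, -217/8, -3011/80, -18139/192, -129511/896, …
ICs: h(0) = 0, h′(0) = -8.

f: a_k = 4, 6, -9/2, 27/4, -405/32, 1701/64, -15309/256, 72171/512, …
g: a_k = -2, -2, -8, -14, -38, -80, -194, -434, …
f·g: L₀ = L_f ⊗_s L_g, ord ≤ 1·1.
Integrate: L := L₀·Dx.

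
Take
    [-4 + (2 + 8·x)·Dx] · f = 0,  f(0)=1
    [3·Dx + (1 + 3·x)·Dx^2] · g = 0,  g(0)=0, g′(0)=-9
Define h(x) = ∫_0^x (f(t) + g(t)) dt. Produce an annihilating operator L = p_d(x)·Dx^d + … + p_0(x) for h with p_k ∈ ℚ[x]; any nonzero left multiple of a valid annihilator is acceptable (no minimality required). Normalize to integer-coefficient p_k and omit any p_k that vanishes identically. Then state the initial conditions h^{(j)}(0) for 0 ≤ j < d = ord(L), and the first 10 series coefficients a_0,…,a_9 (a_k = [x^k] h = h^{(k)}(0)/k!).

L = 36·x·Dx^2 + (6 + 72·x + 180·x^2)·Dx^3 + (1 + 13·x + 54·x^2 + 72·x^3)·Dx^4  (order 4).
h: a_k = 0, 1, -7/2, 23/6, -23/4, 203/20, -589/30, 561/14, -4713/56, 4273/24, …
ICs: h(0) = 0, h′(0) = 1, h′′(0) = -7, h′′′(0) = 23.

f: a_k = 1, 2, -2, 4, -10, 28, -84, 264, -858, 2860, …
g: a_k = 0, -9, 27/2, -27, 243/4, -729/5, 729/2, -6561/7, 19683/8, -6561, …
Weyl lclm of L_f,L_g ⇒ L₀ (ord ≤ 3).
Integrate: L := L₀·Dx.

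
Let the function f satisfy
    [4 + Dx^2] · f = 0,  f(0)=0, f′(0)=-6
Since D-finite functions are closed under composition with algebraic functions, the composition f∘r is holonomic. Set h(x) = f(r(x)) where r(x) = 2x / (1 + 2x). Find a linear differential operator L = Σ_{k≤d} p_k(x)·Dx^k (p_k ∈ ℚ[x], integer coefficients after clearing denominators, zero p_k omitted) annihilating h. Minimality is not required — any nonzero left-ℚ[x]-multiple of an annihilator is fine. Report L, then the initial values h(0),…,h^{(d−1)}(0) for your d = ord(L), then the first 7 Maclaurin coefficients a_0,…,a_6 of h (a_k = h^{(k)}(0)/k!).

L = 16 + (4 + 24·x + 48·x^2 + 32·x^3)·Dx + (1 + 8·x + 24·x^2 + 32·x^3 + 16·x^4)·Dx^2  (order 2).
h: a_k = 0, -12, 24, -16, -96, 2752/5, -1920, …
ICs: h(0) = 0, h′(0) = -12.

f: a_k = 0, -6, 0, 4, 0, -4/5, 0, …
Change of var in L_f (x↦r) gives L₀.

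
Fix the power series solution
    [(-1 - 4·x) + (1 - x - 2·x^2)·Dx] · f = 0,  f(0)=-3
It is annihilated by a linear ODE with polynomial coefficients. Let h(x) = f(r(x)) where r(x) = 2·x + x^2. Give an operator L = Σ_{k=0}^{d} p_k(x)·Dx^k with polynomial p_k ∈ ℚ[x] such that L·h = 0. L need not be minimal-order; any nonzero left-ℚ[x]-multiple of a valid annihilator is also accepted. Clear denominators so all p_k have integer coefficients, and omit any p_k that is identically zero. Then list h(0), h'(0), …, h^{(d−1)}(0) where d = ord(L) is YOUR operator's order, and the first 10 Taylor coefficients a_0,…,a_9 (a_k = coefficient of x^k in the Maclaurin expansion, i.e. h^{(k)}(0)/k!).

L = (2 + 16·x + 8·x^2) + (-1 + 3·x + 6·x^2 + 2·x^3)·Dx  (order 1).
h: a_k = -3, -6, -39, -156, -717, -3162, -14103, -62712, -279081, -1241718, …
ICs: h(0) = -3.

f: a_k = -3, -3, -9, -15, -33, -63, -129, -255, -513, -1023, …
Substitute x→r, Dx→(1/r')Dx; clear ⇒ L₀.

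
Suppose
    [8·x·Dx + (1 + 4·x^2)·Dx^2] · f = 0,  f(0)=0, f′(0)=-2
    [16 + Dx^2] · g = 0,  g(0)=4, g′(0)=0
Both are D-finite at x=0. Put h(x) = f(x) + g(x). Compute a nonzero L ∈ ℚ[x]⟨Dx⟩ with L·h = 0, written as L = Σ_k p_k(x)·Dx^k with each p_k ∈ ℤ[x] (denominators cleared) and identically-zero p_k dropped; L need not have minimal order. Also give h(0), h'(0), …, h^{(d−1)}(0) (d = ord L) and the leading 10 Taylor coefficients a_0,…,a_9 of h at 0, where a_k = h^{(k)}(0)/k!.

L = (-512·x + 5120·x^3 + 4096·x^5)·Dx + (16 + 512·x^2 + 2304·x^4 + 2048·x^6)·Dx^2 + (-32·x + 320·x^3 + 256·x^5)·Dx^3 + (1 + 32·x^2 + 144·x^4 + 128·x^6)·Dx^4  (order 4).
h: a_k = 4, -2, -32, 8/3, 128/3, -32/5, -1024/45, 128/7, 2048/315, -512/9, …
ICs: h(0) = 4, h′(0) = -2, h′′(0) = -64, h′′′(0) = 16.

f: a_k = 0, -2, 0, 8/3, 0, -32/5, 0, 128/7, 0, -512/9, …
g: a_k = 4, 0, -32, 0, 128/3, 0, -1024/45, 0, 2048/315, 0, …
Sum ⇒ L₀ = lclm(L_f,L_g) in ℚ(x)⟨Dx⟩.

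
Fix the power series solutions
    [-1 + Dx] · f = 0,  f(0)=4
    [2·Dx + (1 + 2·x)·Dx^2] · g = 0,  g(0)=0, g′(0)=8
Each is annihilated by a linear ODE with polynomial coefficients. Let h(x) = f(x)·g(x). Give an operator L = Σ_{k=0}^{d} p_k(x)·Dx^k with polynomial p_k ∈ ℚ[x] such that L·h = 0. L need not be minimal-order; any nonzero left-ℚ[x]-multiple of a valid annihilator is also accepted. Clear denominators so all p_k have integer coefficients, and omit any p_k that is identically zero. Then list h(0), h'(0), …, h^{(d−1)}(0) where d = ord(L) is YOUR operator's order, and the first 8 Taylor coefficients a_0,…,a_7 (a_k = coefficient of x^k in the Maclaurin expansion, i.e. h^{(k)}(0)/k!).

f: a_k = 4, 4, 2, 2/3, 1/6, 1/30, 1/180, 1/1260, …
g: a_k = 0, 8, -8, 32/3, -16, 128/5, -128/3, 512/7, …
Product ⇒ symmetric product L₀, ord ≤ 2.
L = (-1 + 2·x) - 4·x·Dx + (1 + 2·x)·Dx^2  (order 2).
h: a_k = 0, 32, 0, 80/3, -32, 836/15, -848/9, 51658/315, …
ICs: h(0) = 0, h′(0) = 32.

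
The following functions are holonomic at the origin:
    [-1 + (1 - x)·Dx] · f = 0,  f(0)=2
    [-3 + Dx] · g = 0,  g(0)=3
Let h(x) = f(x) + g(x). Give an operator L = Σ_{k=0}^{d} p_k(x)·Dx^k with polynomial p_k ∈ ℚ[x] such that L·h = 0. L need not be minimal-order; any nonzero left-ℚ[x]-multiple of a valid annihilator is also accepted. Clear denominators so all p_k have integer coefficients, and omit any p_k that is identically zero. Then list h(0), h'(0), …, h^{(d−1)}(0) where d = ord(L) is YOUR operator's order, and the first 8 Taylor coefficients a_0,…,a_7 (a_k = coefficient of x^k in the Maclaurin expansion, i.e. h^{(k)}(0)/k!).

f: a_k = 2, 2, 2, 2, 2, 2, 2, 2, …
g: a_k = 3, 9, 27/2, 27/2, 81/8, 243/40, 243/80, 729/560, …
Weyl lclm of L_f,L_g ⇒ L₀ (ord ≤ 2).
L = (3 - 9·x) + (-7 + 18·x - 9·x^2)·Dx + (2 - 5·x + 3·x^2)·Dx^2  (order 2).
h: a_k = 5, 11, 31/2, 31/2, 97/8, 323/40, 403/80, 1849/560, …
ICs: h(0) = 5, h′(0) = 11.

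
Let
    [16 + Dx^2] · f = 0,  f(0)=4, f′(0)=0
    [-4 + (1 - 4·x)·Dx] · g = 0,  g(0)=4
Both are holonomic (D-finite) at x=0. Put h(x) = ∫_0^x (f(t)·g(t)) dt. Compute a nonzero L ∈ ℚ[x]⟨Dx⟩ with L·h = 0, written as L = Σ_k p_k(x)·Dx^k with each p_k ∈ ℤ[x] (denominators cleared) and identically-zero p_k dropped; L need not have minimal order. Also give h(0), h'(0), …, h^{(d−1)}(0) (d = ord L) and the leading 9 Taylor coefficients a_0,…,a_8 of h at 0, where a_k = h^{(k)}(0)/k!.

f: a_k = 4, 0, -32, 0, 128/3, 0, -1024/45, 0, 2048/315, …
g: a_k = 4, 16, 64, 256, 1024, 4096, 16384, 65536, 262144, …
L₀ := L_f ⊗_s L_g (sym. prod.), ord ≤ 2.
h=∫₀ˣh₀: take L = L₀·Dx.
L = (-16 + 64·x)·Dx + 8·Dx^2 + (-1 + 4·x)·Dx^3  (order 3).
h: a_k = 0, 16, 32, 128/3, 128, 6656/15, 13312/9, 1593344/315, 796672/45, …
ICs: h(0) = 0, h′(0) = 16, h′′(0) = 64.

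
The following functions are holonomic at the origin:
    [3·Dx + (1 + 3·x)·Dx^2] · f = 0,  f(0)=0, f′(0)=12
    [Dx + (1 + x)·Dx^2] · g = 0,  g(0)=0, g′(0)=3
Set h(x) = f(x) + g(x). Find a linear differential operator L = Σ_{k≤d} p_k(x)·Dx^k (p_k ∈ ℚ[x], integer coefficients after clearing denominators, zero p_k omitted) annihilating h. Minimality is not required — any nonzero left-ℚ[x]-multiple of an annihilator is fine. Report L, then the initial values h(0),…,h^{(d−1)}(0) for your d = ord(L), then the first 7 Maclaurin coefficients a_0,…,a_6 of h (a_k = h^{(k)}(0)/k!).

L = 6·Dx + (8 + 12·x)·Dx^2 + (1 + 4·x + 3·x^2)·Dx^3  (order 3).
h: a_k = 0, 15, -39/2, 37, -327/4, 195, -973/2, …
ICs: h(0) = 0, h′(0) = 15, h′′(0) = -39.

f: a_k = 0, 12, -18, 36, -81, 972/5, -486, …
g: a_k = 0, 3, -3/2, 1, -3/4, 3/5, -1/2, …
f+g: L₀ = lclm(L_f,L_g), ord ≤ 2+2.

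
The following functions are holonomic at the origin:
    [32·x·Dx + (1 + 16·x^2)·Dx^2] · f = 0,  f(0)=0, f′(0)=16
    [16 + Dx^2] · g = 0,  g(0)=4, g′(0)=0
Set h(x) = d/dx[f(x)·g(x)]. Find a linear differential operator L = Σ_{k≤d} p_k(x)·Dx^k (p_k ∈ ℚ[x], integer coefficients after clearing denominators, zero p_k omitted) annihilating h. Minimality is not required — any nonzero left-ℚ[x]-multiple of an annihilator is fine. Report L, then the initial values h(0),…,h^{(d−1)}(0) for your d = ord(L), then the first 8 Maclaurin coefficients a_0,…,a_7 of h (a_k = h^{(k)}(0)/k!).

f: a_k = 0, 16, 0, -256/3, 0, 4096/5, 0, -65536/7, …
g: a_k = 4, 0, -32, 0, 128/3, 0, -1024/45, 0, …
h₀=f·g: eliminate ⇒ L₀, order ≤ 2·2.
h=h₀': d/dx-closure on L₀ ⇒ L.
L = (14080 + 602112·x^2 + 15106048·x^4 + 50331648·x^6 + 100663296·x^8 + 268435456·x^10 + 2147483648·x^12) + (8704·x + 581632·x^3 + 9175040·x^5 + 41943040·x^7 + 167772160·x^9 + 536870912·x^11)·Dx + (960 + 43520·x^2 + 1093632·x^4 + 4849664·x^6 + 16777216·x^8 + 67108864·x^10 + 268435456·x^12)·Dx^2 + (544·x + 36352·x^3 + 573440·x^5 + 2621440·x^7 + 10485760·x^9 + 33554432·x^11)·Dx^3 + (5 + 368·x^2 + 9344·x^4 + 106496·x^6 + 655360·x^8 + 3145728·x^10 + 8388608·x^12)·Dx^4  (order 4).
h: a_k = 64, 0, -2560, 0, 100352/3, 0, -21315584/45, 0, …
ICs: h(0) = 64, h′(0) = 0, h′′(0) = -5120, h′′′(0) = 0.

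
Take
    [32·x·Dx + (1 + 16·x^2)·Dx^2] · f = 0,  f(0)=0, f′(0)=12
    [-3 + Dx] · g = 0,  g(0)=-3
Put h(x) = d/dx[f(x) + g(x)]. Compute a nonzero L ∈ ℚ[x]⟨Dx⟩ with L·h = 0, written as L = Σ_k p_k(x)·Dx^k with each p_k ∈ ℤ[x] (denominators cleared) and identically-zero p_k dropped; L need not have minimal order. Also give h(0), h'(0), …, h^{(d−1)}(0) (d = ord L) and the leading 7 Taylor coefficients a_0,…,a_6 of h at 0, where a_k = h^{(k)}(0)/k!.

L = (96 - 288·x - 4608·x^2 - 4608·x^3) + (-41 + 1248·x^2 - 2304·x^4)·Dx + (3 + 32·x + 96·x^2 + 512·x^3 + 768·x^4)·Dx^2  (order 2).
h: a_k = 3, -27, -465/2, -81/2, 24333/8, -729/40, -3932889/80, …
ICs: h(0) = 3, h′(0) = -27.

f: a_k = 0, 12, 0, -64, 0, 3072/5, 0, …
g: a_k = -3, -9, -27/2, -27/2, -81/8, -243/40, -243/80, …
L₀ := lclm(L_f,L_g); ord L₀ ≤ 2+1.
Differentiate: ansatz ord ≤ ord L₀ ⇒ L.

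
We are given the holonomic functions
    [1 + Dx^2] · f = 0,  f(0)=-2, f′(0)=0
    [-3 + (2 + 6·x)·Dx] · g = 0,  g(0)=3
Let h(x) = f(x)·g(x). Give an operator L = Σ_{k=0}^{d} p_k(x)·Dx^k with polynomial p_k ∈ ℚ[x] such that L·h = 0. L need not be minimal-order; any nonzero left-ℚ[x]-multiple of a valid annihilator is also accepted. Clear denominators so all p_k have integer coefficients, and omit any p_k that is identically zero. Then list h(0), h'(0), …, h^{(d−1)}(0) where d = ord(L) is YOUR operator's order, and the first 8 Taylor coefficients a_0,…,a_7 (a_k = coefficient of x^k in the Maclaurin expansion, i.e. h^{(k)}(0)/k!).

f: a_k = -2, 0, 1, 0, -1/12, 0, 1/360, 0, …
g: a_k = 3, 9/2, -27/8, 81/16, -1215/128, 5103/256, -45927/1024, 216513/2048, …
L₀ := L_f ⊗_s L_g (sym. prod.), ord ≤ 2.
L = (31 + 24·x + 36·x^2) + (-12 - 36·x)·Dx + (4 + 24·x + 36·x^2)·Dx^2  (order 2).
h: a_k = -6, -9, 39/4, -45/8, 983/64, -4503/128, 618229/7680, -982601/5120, …
ICs: h(0) = -6, h′(0) = -9.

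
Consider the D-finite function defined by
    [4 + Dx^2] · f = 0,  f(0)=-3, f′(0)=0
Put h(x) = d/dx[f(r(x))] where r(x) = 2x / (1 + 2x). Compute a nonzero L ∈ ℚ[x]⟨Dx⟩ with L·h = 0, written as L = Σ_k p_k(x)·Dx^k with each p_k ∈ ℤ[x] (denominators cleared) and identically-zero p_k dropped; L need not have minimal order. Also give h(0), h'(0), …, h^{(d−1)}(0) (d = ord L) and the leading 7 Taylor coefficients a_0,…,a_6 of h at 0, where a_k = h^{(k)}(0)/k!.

f: a_k = -3, 0, 6, 0, -2, 0, 4/15, …
f∘r: x↦r, Dx↦Dx/r' in L_f ⇒ L₀.
Derive L from L₀ (diff closure).
L = (40 + 96·x + 96·x^2) + (12 + 72·x + 144·x^2 + 96·x^3)·Dx + (1 + 8·x + 24·x^2 + 32·x^3 + 16·x^4)·Dx^2  (order 2).
h: a_k = 0, 48, -288, 1024, -2560, 19712/5, 10752/5, …
ICs: h(0) = 0, h′(0) = 48.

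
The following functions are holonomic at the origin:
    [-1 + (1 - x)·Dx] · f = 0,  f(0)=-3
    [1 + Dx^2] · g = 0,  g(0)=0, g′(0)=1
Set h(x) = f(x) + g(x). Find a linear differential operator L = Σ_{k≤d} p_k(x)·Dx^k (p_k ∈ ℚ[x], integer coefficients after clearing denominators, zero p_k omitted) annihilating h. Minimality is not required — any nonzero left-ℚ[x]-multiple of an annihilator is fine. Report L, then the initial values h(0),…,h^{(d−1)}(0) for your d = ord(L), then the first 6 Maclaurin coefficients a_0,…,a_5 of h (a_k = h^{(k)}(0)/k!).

L = (7 - 2·x + x^2) + (-3 + 5·x - 3·x^2 + x^3)·Dx + (7 - 2·x + x^2)·Dx^2 + (-3 + 5·x - 3·x^2 + x^3)·Dx^3  (order 3).
h: a_k = -3, -2, -3, -19/6, -3, -359/120, …
ICs: h(0) = -3, h′(0) = -2, h′′(0) = -6.

f: a_k = -3, -3, -3, -3, -3, -3, …
g: a_k = 0, 1, 0, -1/6, 0, 1/120, …
L₀ := lclm(L_f,L_g); ord L₀ ≤ 1+2.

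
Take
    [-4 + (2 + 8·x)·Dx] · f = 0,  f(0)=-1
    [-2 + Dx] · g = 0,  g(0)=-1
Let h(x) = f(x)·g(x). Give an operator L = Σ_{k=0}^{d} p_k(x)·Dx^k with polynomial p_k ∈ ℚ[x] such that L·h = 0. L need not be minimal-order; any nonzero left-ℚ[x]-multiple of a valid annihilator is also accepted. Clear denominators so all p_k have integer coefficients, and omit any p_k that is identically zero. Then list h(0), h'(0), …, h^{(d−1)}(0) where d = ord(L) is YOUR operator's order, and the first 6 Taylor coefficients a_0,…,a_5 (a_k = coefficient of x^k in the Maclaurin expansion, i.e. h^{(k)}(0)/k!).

f: a_k = -1, -2, 2, -4, 10, -28, …
g: a_k = -1, -2, -2, -4/3, -2/3, -4/15, …
Sym-product of L_f,L_g gives L₀ (≤ ord 1).
L = (-4 - 8·x) + (1 + 4·x)·Dx  (order 1).
h: a_k = 1, 4, 4, 16/3, -8/3, 224/15, …
ICs: h(0) = 1.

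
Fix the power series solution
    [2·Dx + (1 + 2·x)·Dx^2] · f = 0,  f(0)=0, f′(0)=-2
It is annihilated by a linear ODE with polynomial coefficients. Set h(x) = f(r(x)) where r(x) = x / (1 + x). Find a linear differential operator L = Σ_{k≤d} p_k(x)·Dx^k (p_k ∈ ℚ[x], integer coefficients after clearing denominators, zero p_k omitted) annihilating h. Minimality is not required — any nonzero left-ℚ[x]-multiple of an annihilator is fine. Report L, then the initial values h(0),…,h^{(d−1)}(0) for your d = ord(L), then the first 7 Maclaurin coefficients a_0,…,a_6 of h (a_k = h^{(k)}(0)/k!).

f: a_k = 0, -2, 2, -8/3, 4, -32/5, 32/3, …
Change of var in L_f (x↦r) gives L₀.
L = (4 + 6·x)·Dx + (1 + 4·x + 3·x^2)·Dx^2  (order 2).
h: a_k = 0, -2, 4, -26/3, 20, -242/5, 364/3, …
ICs: h(0) = 0, h′(0) = -2.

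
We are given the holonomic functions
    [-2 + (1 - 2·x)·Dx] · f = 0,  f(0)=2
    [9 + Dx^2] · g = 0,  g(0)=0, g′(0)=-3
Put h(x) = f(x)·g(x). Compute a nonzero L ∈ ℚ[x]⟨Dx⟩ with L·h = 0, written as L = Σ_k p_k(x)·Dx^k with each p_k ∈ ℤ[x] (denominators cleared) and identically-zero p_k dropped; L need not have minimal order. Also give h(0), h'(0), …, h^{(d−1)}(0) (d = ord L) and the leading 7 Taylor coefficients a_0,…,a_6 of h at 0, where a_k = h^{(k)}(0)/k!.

L = (-9 + 18·x) + 4·Dx + (-1 + 2·x)·Dx^2  (order 2).
h: a_k = 0, -6, -12, -15, -30, -1281/20, -1281/10, …
ICs: h(0) = 0, h′(0) = -6.

f: a_k = 2, 4, 8, 16, 32, 64, 128, …
g: a_k = 0, -3, 0, 9/2, 0, -81/40, 0, …
f·g: L₀ = L_f ⊗_s L_g, ord ≤ 1·2.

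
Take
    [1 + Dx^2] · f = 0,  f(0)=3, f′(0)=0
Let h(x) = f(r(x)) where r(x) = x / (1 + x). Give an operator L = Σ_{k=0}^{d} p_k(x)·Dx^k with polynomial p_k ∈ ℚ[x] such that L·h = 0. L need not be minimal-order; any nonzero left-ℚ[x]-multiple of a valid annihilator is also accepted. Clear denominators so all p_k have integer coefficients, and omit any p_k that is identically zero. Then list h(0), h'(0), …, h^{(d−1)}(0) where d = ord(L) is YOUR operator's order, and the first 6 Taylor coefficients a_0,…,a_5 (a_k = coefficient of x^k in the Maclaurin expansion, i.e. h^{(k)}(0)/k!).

f: a_k = 3, 0, -3/2, 0, 1/8, 0, …
L₀ from L_f via x↦r, Dx↦r'^{-1}Dx.
L = 1 + (2 + 6·x + 6·x^2 + 2·x^3)·Dx + (1 + 4·x + 6·x^2 + 4·x^3 + x^4)·Dx^2  (order 2).
h: a_k = 3, 0, -3/2, 3, -35/8, 11/2, …
ICs: h(0) = 3, h′(0) = 0.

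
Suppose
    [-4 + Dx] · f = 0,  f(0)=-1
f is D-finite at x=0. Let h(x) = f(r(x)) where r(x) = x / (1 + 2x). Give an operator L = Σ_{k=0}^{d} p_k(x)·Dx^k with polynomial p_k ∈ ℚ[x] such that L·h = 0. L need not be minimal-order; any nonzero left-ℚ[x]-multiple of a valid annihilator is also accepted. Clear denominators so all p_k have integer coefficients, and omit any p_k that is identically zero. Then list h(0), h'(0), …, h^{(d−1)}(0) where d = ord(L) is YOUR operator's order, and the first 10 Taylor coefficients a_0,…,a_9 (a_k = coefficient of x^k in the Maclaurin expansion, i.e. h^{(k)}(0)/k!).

L = -4 + (1 + 4·x + 4·x^2)·Dx  (order 1).
h: a_k = -1, -4, 0, 16/3, -32/3, 64/5, -256/45, -1280/63, 8192/105, -72704/405, …
ICs: h(0) = -1.

f: a_k = -1, -4, -8, -32/3, -32/3, -128/15, -256/45, -1024/315, -512/315, -2048/2835, …
f∘r: x↦r, Dx↦Dx/r' in L_f ⇒ L₀.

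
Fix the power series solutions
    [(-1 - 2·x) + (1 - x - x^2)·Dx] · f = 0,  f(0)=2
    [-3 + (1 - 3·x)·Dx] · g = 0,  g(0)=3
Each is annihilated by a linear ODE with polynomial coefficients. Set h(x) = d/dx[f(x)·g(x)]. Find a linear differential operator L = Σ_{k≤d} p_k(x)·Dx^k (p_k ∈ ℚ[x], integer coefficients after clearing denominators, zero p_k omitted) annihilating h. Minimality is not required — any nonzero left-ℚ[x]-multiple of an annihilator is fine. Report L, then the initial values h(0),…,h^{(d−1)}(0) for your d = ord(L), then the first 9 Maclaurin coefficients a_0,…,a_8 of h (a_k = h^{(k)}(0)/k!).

L = (28 - 66·x - 48·x^2 + 96·x^3 + 108·x^4) + (-4 + 20·x - 15·x^2 - 40·x^3 + 30·x^4 + 27·x^5)·Dx  (order 1).
h: a_k = 24, 168, 810, 3360, 12840, 46692, 164304, 564960, 1909710, …
ICs: h(0) = 24.

f: a_k = 2, 2, 4, 6, 10, 16, 26, 42, 68, …
g: a_k = 3, 9, 27, 81, 243, 729, 2187, 6561, 19683, …
Product ⇒ symmetric product L₀, ord ≤ 1.
h=h₀': d/dx-closure on L₀ ⇒ L.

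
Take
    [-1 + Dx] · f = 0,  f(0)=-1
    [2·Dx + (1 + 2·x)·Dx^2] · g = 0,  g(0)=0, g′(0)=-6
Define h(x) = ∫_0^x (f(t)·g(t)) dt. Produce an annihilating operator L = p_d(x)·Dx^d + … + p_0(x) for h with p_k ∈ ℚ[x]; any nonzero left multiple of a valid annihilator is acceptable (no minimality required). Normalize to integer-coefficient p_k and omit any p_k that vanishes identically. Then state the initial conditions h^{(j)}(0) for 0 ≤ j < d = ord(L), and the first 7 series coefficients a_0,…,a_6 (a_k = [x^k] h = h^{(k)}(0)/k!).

f: a_k = -1, -1, -1/2, -1/6, -1/24, -1/120, -1/720, …
g: a_k = 0, -6, 6, -8, 12, -96/5, 32, …
Sym-product of L_f,L_g gives L₀ (≤ ord 2).
∫: right-multiply L₀ by Dx.
L = (-1 + 2·x)·Dx - 4·x·Dx^2 + (1 + 2·x)·Dx^3  (order 3).
h: a_k = 0, 0, 3, 0, 5/4, -6/5, 209/120, …
ICs: h(0) = 0, h′(0) = 0, h′′(0) = 6.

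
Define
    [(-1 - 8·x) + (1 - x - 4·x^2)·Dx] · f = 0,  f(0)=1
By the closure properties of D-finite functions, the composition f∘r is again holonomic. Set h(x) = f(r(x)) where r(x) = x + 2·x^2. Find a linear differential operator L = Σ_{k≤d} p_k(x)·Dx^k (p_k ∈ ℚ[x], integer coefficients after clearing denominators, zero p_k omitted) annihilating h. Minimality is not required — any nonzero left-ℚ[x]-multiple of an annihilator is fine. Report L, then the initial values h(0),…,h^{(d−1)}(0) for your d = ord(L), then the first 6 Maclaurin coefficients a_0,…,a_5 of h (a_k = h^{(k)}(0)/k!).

L = (1 + 12·x + 48·x^2 + 64·x^3) + (-1 + x + 6·x^2 + 16·x^3 + 16·x^4)·Dx  (order 1).
h: a_k = 1, 1, 7, 29, 103, 405, …
ICs: h(0) = 1.

f: a_k = 1, 1, 5, 9, 29, 65, …
Substitute x→r, Dx→(1/r')Dx; clear ⇒ L₀.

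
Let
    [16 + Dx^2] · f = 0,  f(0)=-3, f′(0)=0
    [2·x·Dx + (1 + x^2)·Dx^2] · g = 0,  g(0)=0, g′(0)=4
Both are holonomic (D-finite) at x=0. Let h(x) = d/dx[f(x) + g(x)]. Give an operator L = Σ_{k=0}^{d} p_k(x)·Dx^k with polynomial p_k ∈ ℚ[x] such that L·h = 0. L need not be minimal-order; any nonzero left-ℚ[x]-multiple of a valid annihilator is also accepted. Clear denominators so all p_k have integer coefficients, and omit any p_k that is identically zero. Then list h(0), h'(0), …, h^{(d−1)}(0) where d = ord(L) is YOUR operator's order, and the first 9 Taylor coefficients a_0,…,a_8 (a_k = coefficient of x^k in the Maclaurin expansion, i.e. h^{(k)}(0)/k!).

f: a_k = -3, 0, 24, 0, -32, 0, 256/15, 0, -512/105, …
g: a_k = 0, 4, 0, -4/3, 0, 4/5, 0, -4/7, 0, …
L₀ := lclm(L_f,L_g); ord L₀ ≤ 2+2.
h=h₀': d/dx-closure on L₀ ⇒ L.
L = (64·x + 704·x^3 + 256·x^5) + (112 + 416·x^2 + 432·x^4 + 128·x^6)·Dx + (4·x + 44·x^3 + 16·x^5)·Dx^2 + (7 + 26·x^2 + 27·x^4 + 8·x^6)·Dx^3  (order 3).
h: a_k = 4, 48, -4, -128, 4, 512/5, -4, -4096/105, 4, …
ICs: h(0) = 4, h′(0) = 48, h′′(0) = -8.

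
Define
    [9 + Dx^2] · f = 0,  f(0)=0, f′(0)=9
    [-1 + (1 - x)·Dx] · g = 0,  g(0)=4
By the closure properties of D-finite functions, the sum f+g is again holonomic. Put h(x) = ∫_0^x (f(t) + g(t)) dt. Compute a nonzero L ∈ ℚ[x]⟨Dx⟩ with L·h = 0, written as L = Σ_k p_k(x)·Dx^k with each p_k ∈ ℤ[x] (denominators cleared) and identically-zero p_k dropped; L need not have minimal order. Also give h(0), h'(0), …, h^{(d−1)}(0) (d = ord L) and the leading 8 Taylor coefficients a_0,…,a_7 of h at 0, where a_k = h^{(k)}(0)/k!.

f: a_k = 0, 9, 0, -27/2, 0, 243/40, 0, -729/560, …
g: a_k = 4, 4, 4, 4, 4, 4, 4, 4, …
Weyl lclm of L_f,L_g ⇒ L₀ (ord ≤ 3).
h=∫h₀ ⇒ L = L₀·Dx.
L = (-135 + 162·x - 81·x^2)·Dx + (99 - 261·x + 243·x^2 - 81·x^3)·Dx^2 + (-15 + 18·x - 9·x^2)·Dx^3 + (11 - 29·x + 27·x^2 - 9·x^3)·Dx^4  (order 4).
h: a_k = 0, 4, 13/2, 4/3, -19/8, 4/5, 403/240, 4/7, …
ICs: h(0) = 0, h′(0) = 4, h′′(0) = 13, h′′′(0) = 8.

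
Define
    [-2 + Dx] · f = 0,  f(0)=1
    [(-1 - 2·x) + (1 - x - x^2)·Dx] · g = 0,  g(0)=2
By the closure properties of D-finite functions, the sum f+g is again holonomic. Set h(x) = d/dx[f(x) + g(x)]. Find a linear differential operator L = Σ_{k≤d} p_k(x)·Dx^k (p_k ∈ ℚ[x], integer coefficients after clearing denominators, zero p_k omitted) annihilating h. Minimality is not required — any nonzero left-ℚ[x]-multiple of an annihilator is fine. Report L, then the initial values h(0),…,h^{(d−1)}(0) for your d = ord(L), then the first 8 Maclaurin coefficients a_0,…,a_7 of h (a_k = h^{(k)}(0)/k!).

L = (10 + 44·x + 44·x^2 + 48·x^3 + 12·x^4) + (-7 - 24·x - 28·x^2 - 12·x^3 + 10·x^4 + 4·x^5)·Dx + (1 + x + 3·x^2 - 6·x^3 - 8·x^4 - 2·x^5)·Dx^2  (order 2).
h: a_k = 4, 12, 22, 128/3, 244/3, 2348/15, 13238/45, 171376/315, …
ICs: h(0) = 4, h′(0) = 12.

f: a_k = 1, 2, 2, 4/3, 2/3, 4/15, 4/45, 8/315, …
g: a_k = 2, 2, 4, 6, 10, 16, 26, 42, …
Sum ⇒ L₀ = lclm(L_f,L_g) in ℚ(x)⟨Dx⟩.
Derive L from L₀ (diff closure).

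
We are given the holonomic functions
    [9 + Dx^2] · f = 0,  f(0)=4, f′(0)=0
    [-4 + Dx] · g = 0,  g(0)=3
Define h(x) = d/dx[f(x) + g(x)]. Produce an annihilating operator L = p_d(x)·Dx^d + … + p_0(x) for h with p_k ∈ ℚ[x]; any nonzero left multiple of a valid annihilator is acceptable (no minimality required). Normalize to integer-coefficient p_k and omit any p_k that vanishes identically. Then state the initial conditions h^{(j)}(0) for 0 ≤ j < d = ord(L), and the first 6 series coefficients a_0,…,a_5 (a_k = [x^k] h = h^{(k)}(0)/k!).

L = 36 - 9·Dx + 4·Dx^2 - Dx^3  (order 3).
h: a_k = 12, 12, 96, 182, 128, 781/10, …
ICs: h(0) = 12, h′(0) = 12, h′′(0) = 192.

f: a_k = 4, 0, -18, 0, 27/2, 0, …
g: a_k = 3, 12, 24, 32, 32, 128/5, …
Weyl lclm of L_f,L_g ⇒ L₀ (ord ≤ 3).
h₀' ⇒ L via d/dx closure of L₀.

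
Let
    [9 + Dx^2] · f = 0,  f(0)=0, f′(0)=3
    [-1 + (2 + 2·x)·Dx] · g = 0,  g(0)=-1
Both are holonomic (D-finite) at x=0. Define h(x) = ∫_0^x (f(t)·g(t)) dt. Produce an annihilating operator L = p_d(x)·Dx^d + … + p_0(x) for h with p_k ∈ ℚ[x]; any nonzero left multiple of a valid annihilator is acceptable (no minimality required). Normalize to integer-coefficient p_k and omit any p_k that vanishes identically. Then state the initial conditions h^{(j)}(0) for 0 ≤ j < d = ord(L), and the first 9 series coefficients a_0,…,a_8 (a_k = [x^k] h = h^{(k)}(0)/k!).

L = (39 + 72·x + 36·x^2)·Dx + (-4 - 4·x)·Dx^2 + (4 + 8·x + 4·x^2)·Dx^3  (order 3).
h: a_k = 0, 0, -3/2, -1/2, 39/32, 33/80, -527/1280, -1041/8960, 20529/286720, …
ICs: h(0) = 0, h′(0) = 0, h′′(0) = -3.

f: a_k = 0, 3, 0, -9/2, 0, 81/40, 0, -243/560, 0, …
g: a_k = -1, -1/2, 1/8, -1/16, 5/128, -7/256, 21/1024, -33/2048, 429/32768, …
Product ⇒ symmetric product L₀, ord ≤ 2.
∫: right-multiply L₀ by Dx.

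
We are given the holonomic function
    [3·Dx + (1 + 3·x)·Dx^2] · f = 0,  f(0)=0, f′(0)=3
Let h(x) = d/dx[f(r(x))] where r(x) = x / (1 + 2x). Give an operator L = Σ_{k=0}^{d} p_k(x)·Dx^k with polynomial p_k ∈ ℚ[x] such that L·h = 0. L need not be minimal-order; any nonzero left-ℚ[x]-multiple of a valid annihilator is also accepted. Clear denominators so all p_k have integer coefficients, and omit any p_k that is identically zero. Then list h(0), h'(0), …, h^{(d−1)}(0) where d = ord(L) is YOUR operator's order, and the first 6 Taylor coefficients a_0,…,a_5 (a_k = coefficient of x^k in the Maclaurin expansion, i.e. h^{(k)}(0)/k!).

L = (7 + 20·x) + (1 + 7·x + 10·x^2)·Dx  (order 1).
h: a_k = 3, -21, 117, -609, 3093, -15561, …
ICs: h(0) = 3.

f: a_k = 0, 3, -9/2, 9, -81/4, 243/5, …
Substitute x→r, Dx→(1/r')Dx; clear ⇒ L₀.
h₀' ⇒ L via d/dx closure of L₀.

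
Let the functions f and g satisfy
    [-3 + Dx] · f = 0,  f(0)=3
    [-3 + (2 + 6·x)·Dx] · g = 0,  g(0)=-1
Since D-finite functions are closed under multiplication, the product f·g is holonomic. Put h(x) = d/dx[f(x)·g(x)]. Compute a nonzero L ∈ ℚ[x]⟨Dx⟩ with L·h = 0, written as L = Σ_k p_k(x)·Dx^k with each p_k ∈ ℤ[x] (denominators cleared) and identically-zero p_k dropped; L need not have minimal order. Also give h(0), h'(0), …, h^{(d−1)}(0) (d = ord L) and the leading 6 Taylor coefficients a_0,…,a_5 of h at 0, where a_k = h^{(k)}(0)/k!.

f: a_k = 3, 9, 27/2, 27/2, 81/8, 243/40, …
g: a_k = -1, -3/2, 9/8, -27/16, 405/128, -1701/256, …
L₀ := L_f ⊗_s L_g (sym. prod.), ord ≤ 1.
h=h₀': d/dx-closure on L₀ ⇒ L.
L = (7 + 36·x + 36·x^2) + (-2 - 10·x - 12·x^2)·Dx  (order 1).
h: a_k = -27/2, -189/4, -1377/16, -2673/32, -26001/256, 64881/2560, …
ICs: h(0) = -27/2.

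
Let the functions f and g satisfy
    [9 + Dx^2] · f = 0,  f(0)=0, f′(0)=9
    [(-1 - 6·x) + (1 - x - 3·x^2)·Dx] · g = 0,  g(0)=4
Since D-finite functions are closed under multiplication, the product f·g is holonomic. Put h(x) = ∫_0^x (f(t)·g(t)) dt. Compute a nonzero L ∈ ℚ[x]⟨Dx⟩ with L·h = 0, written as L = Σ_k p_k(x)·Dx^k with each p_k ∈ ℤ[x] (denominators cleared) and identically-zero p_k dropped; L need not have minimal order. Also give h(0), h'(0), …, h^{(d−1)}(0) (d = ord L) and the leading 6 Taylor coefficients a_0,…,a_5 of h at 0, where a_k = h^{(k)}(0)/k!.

L = (-3 + 9·x + 27·x^2)·Dx + (2 + 12·x)·Dx^2 + (-1 + x + 3·x^2)·Dx^3  (order 3).
h: a_k = 0, 0, 18, 12, 45/2, 198/5, …
ICs: h(0) = 0, h′(0) = 0, h′′(0) = 36.

f: a_k = 0, 9, 0, -27/2, 0, 243/40, …
g: a_k = 4, 4, 16, 28, 76, 160, …
Sym-product of L_f,L_g gives L₀ (≤ ord 2).
h=∫h₀ ⇒ L = L₀·Dx.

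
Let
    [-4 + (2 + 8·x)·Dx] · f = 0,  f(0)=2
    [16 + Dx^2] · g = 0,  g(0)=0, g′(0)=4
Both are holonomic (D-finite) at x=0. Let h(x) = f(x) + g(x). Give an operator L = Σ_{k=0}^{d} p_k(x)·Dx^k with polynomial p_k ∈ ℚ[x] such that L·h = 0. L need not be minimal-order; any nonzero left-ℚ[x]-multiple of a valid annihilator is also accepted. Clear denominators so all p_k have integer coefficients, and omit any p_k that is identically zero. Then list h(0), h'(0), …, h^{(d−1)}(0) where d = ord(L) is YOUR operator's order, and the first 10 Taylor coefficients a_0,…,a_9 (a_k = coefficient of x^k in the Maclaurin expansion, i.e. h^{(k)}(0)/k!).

f: a_k = 2, 4, -4, 8, -20, 56, -168, 528, -1716, 5720, …
g: a_k = 0, 4, 0, -32/3, 0, 128/15, 0, -1024/315, 0, 2048/2835, …
h₀=f+g: left-lcm gives L₀, ord ≤ 3.
L = (-224 - 1024·x - 2048·x^2) + (48 + 704·x + 3072·x^2 + 4096·x^3)·Dx + (-14 - 64·x - 128·x^2)·Dx^2 + (3 + 44·x + 192·x^2 + 256·x^3)·Dx^3  (order 3).
h: a_k = 2, 8, -4, -8/3, -20, 968/15, -168, 165296/315, -1716, 16218248/2835, …
ICs: h(0) = 2, h′(0) = 8, h′′(0) = -8.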